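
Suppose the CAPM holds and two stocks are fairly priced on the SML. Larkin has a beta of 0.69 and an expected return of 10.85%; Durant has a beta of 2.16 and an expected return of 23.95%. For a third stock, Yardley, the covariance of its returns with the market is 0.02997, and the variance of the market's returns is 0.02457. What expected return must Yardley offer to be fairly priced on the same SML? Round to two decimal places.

15.57%

MRP = (23.95% − 10.85%) / (2.16 − 0.69) = 8.9116%
R_f = 10.85% − 0.69 × 8.9116% = 4.7010%
β_Yardley = Cov / Var(R_m) = 0.02997 / 0.02457 = 1.2198
E(R_Yardley) = R_f + β × MRP = 4.7010% + 1.2198 × 8.9116% = 15.57%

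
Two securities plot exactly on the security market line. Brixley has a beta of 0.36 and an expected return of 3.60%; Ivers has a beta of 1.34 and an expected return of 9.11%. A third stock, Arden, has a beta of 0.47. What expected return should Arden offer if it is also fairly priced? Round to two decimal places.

MRP (SML slope) = (9.11% − 3.60%) / (1.34 − 0.36) = 5.51% / 0.98 = 5.6224%
R_f (intercept) = 3.60% − 0.36 × 5.6224% = 1.5759%
E(R_Arden) = R_f + β × MRP = 1.5759% + 0.47 × 5.6224% = 4.22%

4.22%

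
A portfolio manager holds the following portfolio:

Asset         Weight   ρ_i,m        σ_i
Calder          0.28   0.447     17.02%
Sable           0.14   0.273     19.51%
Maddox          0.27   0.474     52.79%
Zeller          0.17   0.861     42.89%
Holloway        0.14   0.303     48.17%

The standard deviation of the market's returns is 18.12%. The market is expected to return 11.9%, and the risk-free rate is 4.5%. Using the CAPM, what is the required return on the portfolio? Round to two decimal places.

11.83%

β_Calder = 0.447 × 17.02% / 18.12% = 0.4199
β_Sable = 0.273 × 19.51% / 18.12% = 0.2939
β_Maddox = 0.474 × 52.79% / 18.12% = 1.3809
β_Zeller = 0.861 × 42.89% / 18.12% = 2.0380
β_Holloway = 0.303 × 48.17% / 18.12% = 0.8055
β_P = Σ w_i β_i = 0.28×0.4199 + 0.14×0.2939 + 0.27×1.3809 + 0.17×2.0380 + 0.14×0.8055 = 0.9908
MRP = 11.9% − 4.5% = 7.40%
E(R_P) = R_f + β_P × MRP = 4.5% + 0.9908 × 7.4% = 11.83%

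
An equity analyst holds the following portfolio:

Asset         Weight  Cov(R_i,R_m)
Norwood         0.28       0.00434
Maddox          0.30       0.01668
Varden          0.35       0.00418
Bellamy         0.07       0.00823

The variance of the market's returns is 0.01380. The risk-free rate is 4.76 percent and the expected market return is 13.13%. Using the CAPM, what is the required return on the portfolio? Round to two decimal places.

9.77%

β_Norwood = 0.00434 / 0.01380 = 0.3145
β_Maddox = 0.01668 / 0.01380 = 1.2087
β_Varden = 0.00418 / 0.01380 = 0.3029
β_Bellamy = 0.00823 / 0.01380 = 0.5964
β_P = Σ w_i β_i = 0.28×0.3145 + 0.30×1.2087 + 0.35×0.3029 + 0.07×0.5964 = 0.5984
MRP = 13.13% − 4.76% = 8.37%
E(R_P) = R_f + β_P × MRP = 4.76% + 0.5984 × 8.37% = 9.77%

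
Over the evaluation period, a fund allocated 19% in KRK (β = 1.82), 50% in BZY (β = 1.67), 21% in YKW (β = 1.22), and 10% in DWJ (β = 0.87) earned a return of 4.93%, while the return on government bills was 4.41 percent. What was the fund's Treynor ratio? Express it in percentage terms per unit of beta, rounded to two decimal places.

0.34%

β_P = 0.19×1.82 + 0.50×1.67 + 0.21×1.22 + 0.10×0.87 = 1.5240
Treynor = (R_P − R_f) / β_P = (4.93% − 4.41%) / 1.5240 = 0.52% / 1.5240 = 0.34%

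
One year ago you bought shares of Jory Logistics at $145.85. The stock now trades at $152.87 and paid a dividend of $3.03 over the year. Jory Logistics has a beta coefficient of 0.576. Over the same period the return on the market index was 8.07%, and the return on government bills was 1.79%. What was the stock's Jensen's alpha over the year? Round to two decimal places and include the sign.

Realised HPR = (P1 + D1 − P0) / P0 = (152.87 + 3.03 − 145.85) / 145.85 = 10.05 / 145.85 = 6.8906%
MRP = 8.07% − 1.79% = 6.28%
CAPM required = R_f + β·MRP = 1.79% + 0.576 × 6.28% = 5.40728%
α = realised − required = 6.8906% − 5.40728% = +1.48%

+1.48%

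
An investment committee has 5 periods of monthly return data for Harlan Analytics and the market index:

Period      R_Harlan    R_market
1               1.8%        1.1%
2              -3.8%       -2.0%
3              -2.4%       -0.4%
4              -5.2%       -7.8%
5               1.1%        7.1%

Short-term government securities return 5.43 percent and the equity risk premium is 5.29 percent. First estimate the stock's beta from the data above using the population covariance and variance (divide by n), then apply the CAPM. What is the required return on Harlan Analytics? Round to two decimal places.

Mean R_i = (1.8 − 3.8 − 2.4 − 5.2 + 1.1) / 5 = -1.7000%
Mean R_m = (1.1 − 2.0 − 0.4 − 7.8 + 7.1) / 5 = -0.4000%
Σ(R_i − R̄_i)(R_m − R̄_m) = 55.5100  ⇒  Cov = 55.5100 / 5 = 11.1020
Σ(R_m − R̄_m)² = 115.8200  ⇒  Var(R_m) = 115.8200 / 5 = 23.1640
β = Cov / Var(R_m) = 11.1020 / 23.1640 = 0.4793
E(R) = R_f + β × MRP = 5.43% + 0.4793 × 5.29% = 7.97%

7.97%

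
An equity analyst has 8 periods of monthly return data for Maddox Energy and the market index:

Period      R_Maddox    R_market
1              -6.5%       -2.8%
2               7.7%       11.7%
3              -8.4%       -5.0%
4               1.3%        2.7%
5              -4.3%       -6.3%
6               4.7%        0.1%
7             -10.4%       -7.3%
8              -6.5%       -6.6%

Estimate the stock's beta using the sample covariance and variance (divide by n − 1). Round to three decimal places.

Mean R_i = (-6.5 + 7.7 − 8.4 + 1.3 − 4.3 + 4.7 − 10.4 − 6.5) / 8 = -2.8000%
Mean R_m = (-2.8 + 11.7 − 5.0 + 2.7 − 6.3 + 0.1 − 7.3 − 6.6) / 8 = -1.6875%
Σ(R_i − R̄_i)(R_m − R̄_m) = 262.3800  ⇒  Cov = 262.3800 / 7 = 37.4829
Σ(R_m − R̄_m)² = 290.7888  ⇒  Var(R_m) = 290.7888 / 7 = 41.5413
β = Cov / Var(R_m) = 37.4829 / 41.5413 = 0.9023

0.902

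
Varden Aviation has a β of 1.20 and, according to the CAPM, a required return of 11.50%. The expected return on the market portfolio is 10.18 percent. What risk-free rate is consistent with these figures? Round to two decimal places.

E(R) = R_f + β(E(R_m) − R_f) = R_f(1 − β) + β·E(R_m)
11.50% = R_f × (1 − 1.20) + 1.20 × 10.18%
11.50% = R_f × -0.20 + 12.2160%
R_f = (11.50% − 12.2160%) / -0.20 = 3.58%

3.58%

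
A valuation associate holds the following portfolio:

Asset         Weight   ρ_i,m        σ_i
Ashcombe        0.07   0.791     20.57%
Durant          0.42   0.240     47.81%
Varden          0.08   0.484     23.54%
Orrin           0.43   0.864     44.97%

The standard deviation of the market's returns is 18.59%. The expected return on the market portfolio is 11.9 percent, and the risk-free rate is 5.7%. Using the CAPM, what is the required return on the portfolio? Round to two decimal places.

β_Ashcombe = 0.791 × 20.57% / 18.59% = 0.8752
β_Durant = 0.240 × 47.81% / 18.59% = 0.6172
β_Varden = 0.484 × 23.54% / 18.59% = 0.6129
β_Orrin = 0.864 × 44.97% / 18.59% = 2.0901
β_P = Σ w_i β_i = 0.07×0.8752 + 0.42×0.6172 + 0.08×0.6129 + 0.43×2.0901 = 1.2683
MRP = 11.9% − 5.7% = 6.20%
E(R_P) = R_f + β_P × MRP = 5.7% + 1.2683 × 6.2% = 13.56%

13.56%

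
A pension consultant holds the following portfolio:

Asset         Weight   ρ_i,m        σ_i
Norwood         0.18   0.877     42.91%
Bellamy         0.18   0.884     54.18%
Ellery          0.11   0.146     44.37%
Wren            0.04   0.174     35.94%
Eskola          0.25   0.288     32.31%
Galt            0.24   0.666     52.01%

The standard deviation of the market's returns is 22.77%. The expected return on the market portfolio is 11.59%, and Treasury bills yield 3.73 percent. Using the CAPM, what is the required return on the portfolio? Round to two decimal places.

13.05%

β_Norwood = 0.877 × 42.91% / 22.77% = 1.6527
β_Bellamy = 0.884 × 54.18% / 22.77% = 2.1034
β_Ellery = 0.146 × 44.37% / 22.77% = 0.2845
β_Wren = 0.174 × 35.94% / 22.77% = 0.2746
β_Eskola = 0.288 × 32.31% / 22.77% = 0.4087
β_Galt = 0.666 × 52.01% / 22.77% = 1.5212
β_P = Σ w_i β_i = 0.18×1.6527 + 0.18×2.1034 + 0.11×0.2845 + 0.04×0.2746 + 0.25×0.4087 + 0.24×1.5212 = 1.1856
MRP = 11.59% − 3.73% = 7.86%
E(R_P) = R_f + β_P × MRP = 3.73% + 1.1856 × 7.86% = 13.05%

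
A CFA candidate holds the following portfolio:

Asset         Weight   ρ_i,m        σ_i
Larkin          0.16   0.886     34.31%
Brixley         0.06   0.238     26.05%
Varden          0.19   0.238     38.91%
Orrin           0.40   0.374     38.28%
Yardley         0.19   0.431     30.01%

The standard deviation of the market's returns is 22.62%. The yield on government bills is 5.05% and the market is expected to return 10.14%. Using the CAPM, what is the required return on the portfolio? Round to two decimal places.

β_Larkin = 0.886 × 34.31% / 22.62% = 1.3439
β_Brixley = 0.238 × 26.05% / 22.62% = 0.2741
β_Varden = 0.238 × 38.91% / 22.62% = 0.4094
β_Orrin = 0.374 × 38.28% / 22.62% = 0.6329
β_Yardley = 0.431 × 30.01% / 22.62% = 0.5718
β_P = Σ w_i β_i = 0.16×1.3439 + 0.06×0.2741 + 0.19×0.4094 + 0.40×0.6329 + 0.19×0.5718 = 0.6711
MRP = 10.14% − 5.05% = 5.09%
E(R_P) = R_f + β_P × MRP = 5.05% + 0.6711 × 5.09% = 8.47%

8.47%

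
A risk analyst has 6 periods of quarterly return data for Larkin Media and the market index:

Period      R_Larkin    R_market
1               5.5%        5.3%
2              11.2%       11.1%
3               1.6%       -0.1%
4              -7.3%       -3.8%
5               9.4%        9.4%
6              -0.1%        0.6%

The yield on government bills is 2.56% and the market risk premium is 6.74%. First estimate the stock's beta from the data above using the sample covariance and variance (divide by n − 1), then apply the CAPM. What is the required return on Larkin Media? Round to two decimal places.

10.22%

Mean R_i = (5.5 + 11.2 + 1.6 − 7.3 + 9.4 − 0.1) / 6 = 3.3833%
Mean R_m = (5.3 + 11.1 − 0.1 − 3.8 + 9.4 + 0.6) / 6 = 3.7500%
Σ(R_i − R̄_i)(R_m − R̄_m) = 193.2250  ⇒  Cov = 193.2250 / 5 = 38.6450
Σ(R_m − R̄_m)² = 170.0950  ⇒  Var(R_m) = 170.0950 / 5 = 34.0190
β = Cov / Var(R_m) = 38.6450 / 34.0190 = 1.1360
E(R) = R_f + β × MRP = 2.56% + 1.1360 × 6.74% = 10.22%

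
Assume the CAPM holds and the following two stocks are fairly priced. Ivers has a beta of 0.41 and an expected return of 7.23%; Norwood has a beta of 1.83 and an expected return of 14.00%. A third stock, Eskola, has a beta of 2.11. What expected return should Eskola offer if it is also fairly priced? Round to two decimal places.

15.33%

MRP (SML slope) = (14.00% − 7.23%) / (1.83 − 0.41) = 6.77% / 1.42 = 4.7676%
R_f (intercept) = 7.23% − 0.41 × 4.7676% = 5.2753%
E(R_Eskola) = R_f + β × MRP = 5.2753% + 2.11 × 4.7676% = 15.33%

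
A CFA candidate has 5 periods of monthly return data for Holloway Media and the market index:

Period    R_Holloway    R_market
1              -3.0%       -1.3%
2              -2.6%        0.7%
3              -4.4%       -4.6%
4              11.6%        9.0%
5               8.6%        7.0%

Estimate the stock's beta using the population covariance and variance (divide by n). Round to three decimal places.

1.268

Mean R_i = (-3.0 − 2.6 − 4.4 + 11.6 + 8.6) / 5 = 2.0400%
Mean R_m = (-1.3 + 0.7 − 4.6 + 9.0 + 7.0) / 5 = 2.1600%
Σ(R_i − R̄_i)(R_m − R̄_m) = 164.8880  ⇒  Cov = 164.8880 / 5 = 32.9776
Σ(R_m − R̄_m)² = 130.0120  ⇒  Var(R_m) = 130.0120 / 5 = 26.0024
β = Cov / Var(R_m) = 32.9776 / 26.0024 = 1.2683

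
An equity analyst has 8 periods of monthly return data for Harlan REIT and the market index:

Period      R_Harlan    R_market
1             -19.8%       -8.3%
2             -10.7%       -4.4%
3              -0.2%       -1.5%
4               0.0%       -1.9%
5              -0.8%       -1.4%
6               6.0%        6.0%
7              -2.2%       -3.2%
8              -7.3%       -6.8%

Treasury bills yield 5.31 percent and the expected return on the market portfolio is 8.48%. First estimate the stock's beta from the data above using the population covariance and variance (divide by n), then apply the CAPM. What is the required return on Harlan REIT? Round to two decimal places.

10.44%

Mean R_i = (-19.8 − 10.7 − 0.2 + 0.0 − 0.8 + 6.0 − 2.2 − 7.3) / 8 = -4.3750%
Mean R_m = (-8.3 − 4.4 − 1.5 − 1.9 − 1.4 + 6.0 − 3.2 − 6.8) / 8 = -2.6875%
Σ(R_i − R̄_i)(R_m − R̄_m) = 211.4575  ⇒  Cov = 211.4575 / 8 = 26.4322
Σ(R_m − R̄_m)² = 130.7688  ⇒  Var(R_m) = 130.7688 / 8 = 16.3461
β = Cov / Var(R_m) = 26.4322 / 16.3461 = 1.6170
MRP = 8.48% − 5.31% = 3.17%
E(R) = R_f + β × MRP = 5.31% + 1.6170 × 3.17% = 10.44%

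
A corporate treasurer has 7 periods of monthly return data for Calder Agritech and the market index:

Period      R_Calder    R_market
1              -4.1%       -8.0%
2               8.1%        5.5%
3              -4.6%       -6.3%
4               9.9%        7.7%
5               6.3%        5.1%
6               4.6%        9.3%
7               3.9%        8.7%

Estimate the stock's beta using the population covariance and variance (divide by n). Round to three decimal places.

0.691

Mean R_i = (-4.1 + 8.1 − 4.6 + 9.9 + 6.3 + 4.6 + 3.9) / 7 = 3.4429%
Mean R_m = (-8.0 + 5.5 − 6.3 + 7.7 + 5.1 + 9.3 + 8.7) / 7 = 3.1429%
Σ(R_i − R̄_i)(R_m − R̄_m) = 215.6571  ⇒  Cov = 215.6571 / 7 = 30.8082
Σ(R_m − R̄_m)² = 312.2771  ⇒  Var(R_m) = 312.2771 / 7 = 44.6110
β = Cov / Var(R_m) = 30.8082 / 44.6110 = 0.6906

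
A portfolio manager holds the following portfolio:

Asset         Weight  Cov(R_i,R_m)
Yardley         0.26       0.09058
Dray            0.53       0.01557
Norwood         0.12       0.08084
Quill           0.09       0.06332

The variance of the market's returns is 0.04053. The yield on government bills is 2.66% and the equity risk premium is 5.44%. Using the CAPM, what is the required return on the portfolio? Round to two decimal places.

β_Yardley = 0.09058 / 0.04053 = 2.2349
β_Dray = 0.01557 / 0.04053 = 0.3842
β_Norwood = 0.08084 / 0.04053 = 1.9946
β_Quill = 0.06332 / 0.04053 = 1.5623
β_P = Σ w_i β_i = 0.26×2.2349 + 0.53×0.3842 + 0.12×1.9946 + 0.09×1.5623 = 1.1647
E(R_P) = R_f + β_P × MRP = 2.66% + 1.1647 × 5.44% = 9.00%

9.00%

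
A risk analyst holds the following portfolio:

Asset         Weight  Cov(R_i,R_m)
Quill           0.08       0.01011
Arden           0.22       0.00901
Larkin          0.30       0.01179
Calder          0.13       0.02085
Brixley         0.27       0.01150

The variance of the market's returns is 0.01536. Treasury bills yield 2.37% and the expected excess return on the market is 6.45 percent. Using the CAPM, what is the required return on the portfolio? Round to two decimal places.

β_Quill = 0.01011 / 0.01536 = 0.6582
β_Arden = 0.00901 / 0.01536 = 0.5866
β_Larkin = 0.01179 / 0.01536 = 0.7676
β_Calder = 0.02085 / 0.01536 = 1.3574
β_Brixley = 0.01150 / 0.01536 = 0.7487
β_P = Σ w_i β_i = 0.08×0.6582 + 0.22×0.5866 + 0.30×0.7676 + 0.13×1.3574 + 0.27×0.7487 = 0.7906
E(R_P) = R_f + β_P × MRP = 2.37% + 0.7906 × 6.45% = 7.47%

7.47%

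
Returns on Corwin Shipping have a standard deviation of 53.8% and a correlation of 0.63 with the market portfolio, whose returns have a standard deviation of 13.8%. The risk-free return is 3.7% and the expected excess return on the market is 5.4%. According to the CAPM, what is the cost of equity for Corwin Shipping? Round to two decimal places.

β = ρ × σ_i / σ_m = 0.63 × 53.8% / 13.8% = 2.4561
E(R) = 3.7% + 2.4561 × 5.4% = 16.96%

16.96%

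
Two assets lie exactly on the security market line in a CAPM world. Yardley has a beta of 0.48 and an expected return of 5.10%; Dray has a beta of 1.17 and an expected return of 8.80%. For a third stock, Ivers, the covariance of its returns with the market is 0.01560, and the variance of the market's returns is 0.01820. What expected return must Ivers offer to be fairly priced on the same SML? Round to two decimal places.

7.12%

MRP = (8.80% − 5.10%) / (1.17 − 0.48) = 5.3623%
R_f = 5.10% − 0.48 × 5.3623% = 2.5261%
β_Ivers = Cov / Var(R_m) = 0.01560 / 0.01820 = 0.8571
E(R_Ivers) = R_f + β × MRP = 2.5261% + 0.8571 × 5.3623% = 7.12%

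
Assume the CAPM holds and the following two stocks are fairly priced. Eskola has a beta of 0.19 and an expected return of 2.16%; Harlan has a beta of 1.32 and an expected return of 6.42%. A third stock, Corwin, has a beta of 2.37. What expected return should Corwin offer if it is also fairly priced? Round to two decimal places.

10.38%

MRP (SML slope) = (6.42% − 2.16%) / (1.32 − 0.19) = 4.26% / 1.13 = 3.7699%
R_f (intercept) = 2.16% − 0.19 × 3.7699% = 1.4437%
E(R_Corwin) = R_f + β × MRP = 1.4437% + 2.37 × 3.7699% = 10.38%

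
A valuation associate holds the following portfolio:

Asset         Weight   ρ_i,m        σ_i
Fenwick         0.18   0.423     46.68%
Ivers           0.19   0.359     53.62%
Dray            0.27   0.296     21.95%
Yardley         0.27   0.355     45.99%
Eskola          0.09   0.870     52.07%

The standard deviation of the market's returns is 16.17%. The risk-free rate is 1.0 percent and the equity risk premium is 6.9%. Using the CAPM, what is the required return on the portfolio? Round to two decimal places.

8.45%

β_Fenwick = 0.423 × 46.68% / 16.17% = 1.2211
β_Ivers = 0.359 × 53.62% / 16.17% = 1.1905
β_Dray = 0.296 × 21.95% / 16.17% = 0.4018
β_Yardley = 0.355 × 45.99% / 16.17% = 1.0097
β_Eskola = 0.870 × 52.07% / 16.17% = 2.8015
β_P = Σ w_i β_i = 0.18×1.2211 + 0.19×1.1905 + 0.27×0.4018 + 0.27×1.0097 + 0.09×2.8015 = 1.0792
E(R_P) = R_f + β_P × MRP = 1.0% + 1.0792 × 6.9% = 8.45%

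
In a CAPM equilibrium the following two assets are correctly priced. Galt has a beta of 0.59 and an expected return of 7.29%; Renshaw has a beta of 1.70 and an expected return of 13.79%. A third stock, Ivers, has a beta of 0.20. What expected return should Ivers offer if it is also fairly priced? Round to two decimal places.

5.01%

MRP (SML slope) = (13.79% − 7.29%) / (1.70 − 0.59) = 6.50% / 1.11 = 5.8559%
R_f (intercept) = 7.29% − 0.59 × 5.8559% = 3.8350%
E(R_Ivers) = R_f + β × MRP = 3.8350% + 0.20 × 5.8559% = 5.01%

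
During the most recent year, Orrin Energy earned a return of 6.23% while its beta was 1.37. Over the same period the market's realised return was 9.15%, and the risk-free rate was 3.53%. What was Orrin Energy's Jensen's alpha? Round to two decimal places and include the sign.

Market excess return = 9.15% − 3.53% = 5.62%
CAPM benchmark = R_f + β(R_m − R_f) = 3.53% + 1.37 × 5.62% = 11.2294%
α = actual − benchmark = 6.23% − 11.2294% = -5.00%

-5.00%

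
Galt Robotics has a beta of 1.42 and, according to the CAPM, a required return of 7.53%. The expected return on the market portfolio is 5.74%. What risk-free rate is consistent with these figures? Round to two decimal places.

1.48%

E(R) = R_f + β(E(R_m) − R_f) = R_f(1 − β) + β·E(R_m)
7.53% = R_f × (1 − 1.42) + 1.42 × 5.74%
7.53% = R_f × -0.42 + 8.1508%
R_f = (7.53% − 8.1508%) / -0.42 = 1.48%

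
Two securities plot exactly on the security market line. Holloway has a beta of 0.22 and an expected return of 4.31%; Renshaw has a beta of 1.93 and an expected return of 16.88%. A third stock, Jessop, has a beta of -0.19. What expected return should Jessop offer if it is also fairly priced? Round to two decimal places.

MRP (SML slope) = (16.88% − 4.31%) / (1.93 − 0.22) = 12.57% / 1.71 = 7.3509%
R_f (intercept) = 4.31% − 0.22 × 7.3509% = 2.6928%
E(R_Jessop) = R_f + β × MRP = 2.6928% + -0.19 × 7.3509% = 1.30%

1.30%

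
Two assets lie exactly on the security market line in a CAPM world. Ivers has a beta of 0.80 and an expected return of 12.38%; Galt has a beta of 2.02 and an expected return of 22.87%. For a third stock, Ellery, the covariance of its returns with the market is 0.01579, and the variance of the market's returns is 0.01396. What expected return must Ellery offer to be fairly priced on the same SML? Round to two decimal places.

MRP = (22.87% − 12.38%) / (2.02 − 0.80) = 8.5984%
R_f = 12.38% − 0.80 × 8.5984% = 5.5013%
β_Ellery = Cov / Var(R_m) = 0.01579 / 0.01396 = 1.1311
E(R_Ellery) = R_f + β × MRP = 5.5013% + 1.1311 × 8.5984% = 15.23%

15.23%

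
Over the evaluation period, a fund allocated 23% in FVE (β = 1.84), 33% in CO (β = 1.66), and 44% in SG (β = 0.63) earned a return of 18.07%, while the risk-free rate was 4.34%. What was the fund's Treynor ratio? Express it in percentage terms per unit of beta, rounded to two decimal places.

β_P = 0.23×1.84 + 0.33×1.66 + 0.44×0.63 = 1.2482
Treynor = (R_P − R_f) / β_P = (18.07% − 4.34%) / 1.2482 = 13.73% / 1.2482 = 11.00%

11.00%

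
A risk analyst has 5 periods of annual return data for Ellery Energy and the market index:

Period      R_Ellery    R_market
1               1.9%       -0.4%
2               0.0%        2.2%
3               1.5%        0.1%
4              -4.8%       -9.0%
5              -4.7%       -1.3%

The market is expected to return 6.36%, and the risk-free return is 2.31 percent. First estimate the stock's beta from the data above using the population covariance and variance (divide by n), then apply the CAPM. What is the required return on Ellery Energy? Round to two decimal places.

4.43%

Mean R_i = (1.9 + 0.0 + 1.5 − 4.8 − 4.7) / 5 = -1.2200%
Mean R_m = (-0.4 + 2.2 + 0.1 − 9.0 − 1.3) / 5 = -1.6800%
Σ(R_i − R̄_i)(R_m − R̄_m) = 38.4520  ⇒  Cov = 38.4520 / 5 = 7.6904
Σ(R_m − R̄_m)² = 73.5880  ⇒  Var(R_m) = 73.5880 / 5 = 14.7176
β = Cov / Var(R_m) = 7.6904 / 14.7176 = 0.5225
MRP = 6.36% − 2.31% = 4.05%
E(R) = R_f + β × MRP = 2.31% + 0.5225 × 4.05% = 4.43%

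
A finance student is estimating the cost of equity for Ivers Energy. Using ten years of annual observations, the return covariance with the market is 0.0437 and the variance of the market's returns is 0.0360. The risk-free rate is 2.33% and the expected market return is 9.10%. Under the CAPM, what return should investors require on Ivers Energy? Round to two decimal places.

10.55%

β = Cov(R_i, R_m) / Var(R_m) = 0.0437 / 0.0360 = 1.2139
MRP = 9.10% − 2.33% = 6.77%
E(R) = R_f + β × MRP = 2.33% + 1.2139 × 6.77% = 10.55%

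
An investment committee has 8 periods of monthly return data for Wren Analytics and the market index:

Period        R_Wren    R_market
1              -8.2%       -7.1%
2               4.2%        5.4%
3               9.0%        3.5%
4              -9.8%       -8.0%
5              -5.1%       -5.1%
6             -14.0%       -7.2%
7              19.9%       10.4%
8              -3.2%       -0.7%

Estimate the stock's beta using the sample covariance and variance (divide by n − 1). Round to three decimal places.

Mean R_i = (-8.2 + 4.2 + 9.0 − 9.8 − 5.1 − 14.0 + 19.9 − 3.2) / 8 = -0.9000%
Mean R_m = (-7.1 + 5.4 + 3.5 − 8.0 − 5.1 − 7.2 + 10.4 − 0.7) / 8 = -1.1000%
Σ(R_i − R̄_i)(R_m − R̄_m) = 518.8900  ⇒  Cov = 518.8900 / 7 = 74.1271
Σ(R_m − R̄_m)² = 332.6400  ⇒  Var(R_m) = 332.6400 / 7 = 47.5200
β = Cov / Var(R_m) = 74.1271 / 47.5200 = 1.5599

1.560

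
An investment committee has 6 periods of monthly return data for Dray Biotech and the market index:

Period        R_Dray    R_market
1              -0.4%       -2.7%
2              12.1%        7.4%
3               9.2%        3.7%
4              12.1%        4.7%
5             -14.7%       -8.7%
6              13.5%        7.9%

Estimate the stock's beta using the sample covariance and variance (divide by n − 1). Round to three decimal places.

Mean R_i = (-0.4 + 12.1 + 9.2 + 12.1 − 14.7 + 13.5) / 6 = 5.3000%
Mean R_m = (-2.7 + 7.4 + 3.7 + 4.7 − 8.7 + 7.9) / 6 = 2.0500%
Σ(R_i − R̄_i)(R_m − R̄_m) = 350.8800  ⇒  Cov = 350.8800 / 5 = 70.1760
Σ(R_m − R̄_m)² = 210.7150  ⇒  Var(R_m) = 210.7150 / 5 = 42.1430
β = Cov / Var(R_m) = 70.1760 / 42.1430 = 1.6652

1.665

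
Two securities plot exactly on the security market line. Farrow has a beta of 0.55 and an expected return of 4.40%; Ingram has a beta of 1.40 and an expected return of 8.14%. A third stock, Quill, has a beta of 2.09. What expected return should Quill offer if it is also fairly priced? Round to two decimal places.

MRP (SML slope) = (8.14% − 4.40%) / (1.40 − 0.55) = 3.74% / 0.85 = 4.4000%
R_f (intercept) = 4.40% − 0.55 × 4.4000% = 1.9800%
E(R_Quill) = R_f + β × MRP = 1.9800% + 2.09 × 4.4000% = 11.18%

11.18%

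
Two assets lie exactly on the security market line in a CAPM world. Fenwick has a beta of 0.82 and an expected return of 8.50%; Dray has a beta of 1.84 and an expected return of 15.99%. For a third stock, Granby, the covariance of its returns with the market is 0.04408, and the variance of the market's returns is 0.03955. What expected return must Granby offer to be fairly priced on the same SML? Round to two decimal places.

10.66%

MRP = (15.99% − 8.50%) / (1.84 − 0.82) = 7.3431%
R_f = 8.50% − 0.82 × 7.3431% = 2.4787%
β_Granby = Cov / Var(R_m) = 0.04408 / 0.03955 = 1.1145
E(R_Granby) = R_f + β × MRP = 2.4787% + 1.1145 × 7.3431% = 10.66%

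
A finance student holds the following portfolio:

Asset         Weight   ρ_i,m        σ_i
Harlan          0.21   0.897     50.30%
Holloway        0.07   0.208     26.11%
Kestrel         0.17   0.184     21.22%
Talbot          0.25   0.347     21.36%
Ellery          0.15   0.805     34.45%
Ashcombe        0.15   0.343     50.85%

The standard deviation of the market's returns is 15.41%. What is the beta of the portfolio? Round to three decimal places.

1.243

β_Harlan = 0.897 × 50.30% / 15.41% = 2.9279
β_Holloway = 0.208 × 26.11% / 15.41% = 0.3524
β_Kestrel = 0.184 × 21.22% / 15.41% = 0.2534
β_Talbot = 0.347 × 21.36% / 15.41% = 0.4810
β_Ellery = 0.805 × 34.45% / 15.41% = 1.7996
β_Ashcombe = 0.343 × 50.85% / 15.41% = 1.1318
β_P = Σ w_i β_i = 0.21×2.9279 + 0.07×0.3524 + 0.17×0.2534 + 0.25×0.4810 + 0.15×1.7996 + 0.15×1.1318 = 1.2426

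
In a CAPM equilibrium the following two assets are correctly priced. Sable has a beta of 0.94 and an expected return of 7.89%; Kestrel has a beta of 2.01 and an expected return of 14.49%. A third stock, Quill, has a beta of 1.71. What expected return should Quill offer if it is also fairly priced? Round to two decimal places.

MRP (SML slope) = (14.49% − 7.89%) / (2.01 − 0.94) = 6.60% / 1.07 = 6.1682%
R_f (intercept) = 7.89% − 0.94 × 6.1682% = 2.0919%
E(R_Quill) = R_f + β × MRP = 2.0919% + 1.71 × 6.1682% = 12.64%

12.64%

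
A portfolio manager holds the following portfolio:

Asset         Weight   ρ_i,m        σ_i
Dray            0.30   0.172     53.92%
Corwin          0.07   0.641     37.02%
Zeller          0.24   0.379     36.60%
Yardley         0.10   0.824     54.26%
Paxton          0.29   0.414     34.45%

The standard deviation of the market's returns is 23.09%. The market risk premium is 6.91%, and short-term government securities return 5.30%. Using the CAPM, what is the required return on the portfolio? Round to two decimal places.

β_Dray = 0.172 × 53.92% / 23.09% = 0.4017
β_Corwin = 0.641 × 37.02% / 23.09% = 1.0277
β_Zeller = 0.379 × 36.60% / 23.09% = 0.6008
β_Yardley = 0.824 × 54.26% / 23.09% = 1.9363
β_Paxton = 0.414 × 34.45% / 23.09% = 0.6177
β_P = Σ w_i β_i = 0.30×0.4017 + 0.07×1.0277 + 0.24×0.6008 + 0.10×1.9363 + 0.29×0.6177 = 0.7094
E(R_P) = R_f + β_P × MRP = 5.30% + 0.7094 × 6.91% = 10.20%

10.20%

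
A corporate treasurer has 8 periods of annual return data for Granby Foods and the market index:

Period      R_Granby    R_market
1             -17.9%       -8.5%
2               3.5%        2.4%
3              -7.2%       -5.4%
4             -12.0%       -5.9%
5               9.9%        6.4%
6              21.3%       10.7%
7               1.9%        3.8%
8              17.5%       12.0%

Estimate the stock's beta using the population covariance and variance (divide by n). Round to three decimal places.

1.751

Mean R_i = (-17.9 + 3.5 − 7.2 − 12.0 + 9.9 + 21.3 + 1.9 + 17.5) / 8 = 2.1250%
Mean R_m = (-8.5 + 2.4 − 5.4 − 5.9 + 6.4 + 10.7 + 3.8 + 12.0) / 8 = 1.9375%
Σ(R_i − R̄_i)(R_m − R̄_m) = 745.7825  ⇒  Cov = 745.7825 / 8 = 93.2228
Σ(R_m − R̄_m)² = 425.8388  ⇒  Var(R_m) = 425.8388 / 8 = 53.2299
β = Cov / Var(R_m) = 93.2228 / 53.2299 = 1.7513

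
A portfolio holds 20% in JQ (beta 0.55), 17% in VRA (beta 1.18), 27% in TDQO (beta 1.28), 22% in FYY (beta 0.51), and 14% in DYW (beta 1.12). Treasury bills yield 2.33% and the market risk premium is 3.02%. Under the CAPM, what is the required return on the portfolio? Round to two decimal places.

5.12%

β_P = Σ w_i β_i = 0.20×0.55 + 0.17×1.18 + 0.27×1.28 + 0.22×0.51 + 0.14×1.12 = 0.9252
E(R_P) = R_f + β_P × MRP = 2.33% + 0.9252 × 3.02% = 5.12%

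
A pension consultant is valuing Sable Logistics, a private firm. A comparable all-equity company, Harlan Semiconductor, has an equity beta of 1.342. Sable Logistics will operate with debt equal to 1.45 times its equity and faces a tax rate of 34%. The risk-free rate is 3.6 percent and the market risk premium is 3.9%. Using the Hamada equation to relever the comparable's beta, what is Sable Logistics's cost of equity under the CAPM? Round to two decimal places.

β_L = β_U × [1 + (1 − t)(D/E)] = 1.342 × [1 + (1 − 0.34) × 1.45]
    = 1.342 × [1 + 0.66 × 1.45] = 1.342 × 1.9570 = 2.6263
E(R) = R_f + β_L × MRP = 3.6% + 2.6263 × 3.9% = 13.84%

13.84%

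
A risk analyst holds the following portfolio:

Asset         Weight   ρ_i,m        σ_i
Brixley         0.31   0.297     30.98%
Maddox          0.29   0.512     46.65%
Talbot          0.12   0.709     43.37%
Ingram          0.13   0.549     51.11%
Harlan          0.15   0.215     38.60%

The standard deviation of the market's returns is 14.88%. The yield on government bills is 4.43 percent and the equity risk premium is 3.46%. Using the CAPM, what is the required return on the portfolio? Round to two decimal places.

β_Brixley = 0.297 × 30.98% / 14.88% = 0.6184
β_Maddox = 0.512 × 46.65% / 14.88% = 1.6052
β_Talbot = 0.709 × 43.37% / 14.88% = 2.0665
β_Ingram = 0.549 × 51.11% / 14.88% = 1.8857
β_Harlan = 0.215 × 38.60% / 14.88% = 0.5577
β_P = Σ w_i β_i = 0.31×0.6184 + 0.29×1.6052 + 0.12×2.0665 + 0.13×1.8857 + 0.15×0.5577 = 1.2340
E(R_P) = R_f + β_P × MRP = 4.43% + 1.2340 × 3.46% = 8.70%

8.70%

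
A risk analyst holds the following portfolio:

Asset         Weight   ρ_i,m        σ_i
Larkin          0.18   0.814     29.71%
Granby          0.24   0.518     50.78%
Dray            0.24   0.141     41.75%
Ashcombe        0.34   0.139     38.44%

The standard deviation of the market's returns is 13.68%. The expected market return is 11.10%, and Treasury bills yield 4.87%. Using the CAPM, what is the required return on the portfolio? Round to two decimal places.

β_Larkin = 0.814 × 29.71% / 13.68% = 1.7678
β_Granby = 0.518 × 50.78% / 13.68% = 1.9228
β_Dray = 0.141 × 41.75% / 13.68% = 0.4303
β_Ashcombe = 0.139 × 38.44% / 13.68% = 0.3906
β_P = Σ w_i β_i = 0.18×1.7678 + 0.24×1.9228 + 0.24×0.4303 + 0.34×0.3906 = 1.0158
MRP = 11.10% − 4.87% = 6.23%
E(R_P) = R_f + β_P × MRP = 4.87% + 1.0158 × 6.23% = 11.20%

11.20%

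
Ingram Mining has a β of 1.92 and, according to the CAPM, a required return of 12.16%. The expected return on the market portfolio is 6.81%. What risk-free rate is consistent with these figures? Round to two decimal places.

0.99%

E(R) = R_f + β(E(R_m) − R_f) = R_f(1 − β) + β·E(R_m)
12.16% = R_f × (1 − 1.92) + 1.92 × 6.81%
12.16% = R_f × -0.92 + 13.0752%
R_f = (12.16% − 13.0752%) / -0.92 = 0.99%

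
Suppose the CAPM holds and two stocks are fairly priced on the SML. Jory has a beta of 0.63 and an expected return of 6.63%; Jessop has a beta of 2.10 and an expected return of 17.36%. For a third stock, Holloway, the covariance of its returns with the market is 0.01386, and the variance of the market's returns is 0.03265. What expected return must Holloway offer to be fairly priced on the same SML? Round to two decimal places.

5.13%

MRP = (17.36% − 6.63%) / (2.10 − 0.63) = 7.2993%
R_f = 6.63% − 0.63 × 7.2993% = 2.0314%
β_Holloway = Cov / Var(R_m) = 0.01386 / 0.03265 = 0.4245
E(R_Holloway) = R_f + β × MRP = 2.0314% + 0.4245 × 7.2993% = 5.13%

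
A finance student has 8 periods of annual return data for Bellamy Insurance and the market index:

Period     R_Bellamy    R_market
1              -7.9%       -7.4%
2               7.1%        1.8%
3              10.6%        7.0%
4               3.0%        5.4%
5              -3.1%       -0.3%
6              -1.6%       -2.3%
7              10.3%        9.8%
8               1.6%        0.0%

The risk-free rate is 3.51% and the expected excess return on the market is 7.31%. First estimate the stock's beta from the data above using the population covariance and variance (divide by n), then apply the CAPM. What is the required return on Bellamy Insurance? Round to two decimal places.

11.48%

Mean R_i = (-7.9 + 7.1 + 10.6 + 3.0 − 3.1 − 1.6 + 10.3 + 1.6) / 8 = 2.5000%
Mean R_m = (-7.4 + 1.8 + 7.0 + 5.4 − 0.3 − 2.3 + 9.8 + 0.0) / 8 = 1.7500%
Σ(R_i − R̄_i)(R_m − R̄_m) = 232.1900  ⇒  Cov = 232.1900 / 8 = 29.0238
Σ(R_m − R̄_m)² = 213.0800  ⇒  Var(R_m) = 213.0800 / 8 = 26.6350
β = Cov / Var(R_m) = 29.0238 / 26.6350 = 1.0897
E(R) = R_f + β × MRP = 3.51% + 1.0897 × 7.31% = 11.48%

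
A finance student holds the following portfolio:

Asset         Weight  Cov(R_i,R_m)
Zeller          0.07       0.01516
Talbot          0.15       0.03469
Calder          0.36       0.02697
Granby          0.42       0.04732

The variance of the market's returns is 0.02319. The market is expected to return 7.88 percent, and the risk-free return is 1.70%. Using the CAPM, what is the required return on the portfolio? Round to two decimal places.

β_Zeller = 0.01516 / 0.02319 = 0.6537
β_Talbot = 0.03469 / 0.02319 = 1.4959
β_Calder = 0.02697 / 0.02319 = 1.1630
β_Granby = 0.04732 / 0.02319 = 2.0405
β_P = Σ w_i β_i = 0.07×0.6537 + 0.15×1.4959 + 0.36×1.1630 + 0.42×2.0405 = 1.5458
MRP = 7.88% − 1.70% = 6.18%
E(R_P) = R_f + β_P × MRP = 1.70% + 1.5458 × 6.18% = 11.25%

11.25%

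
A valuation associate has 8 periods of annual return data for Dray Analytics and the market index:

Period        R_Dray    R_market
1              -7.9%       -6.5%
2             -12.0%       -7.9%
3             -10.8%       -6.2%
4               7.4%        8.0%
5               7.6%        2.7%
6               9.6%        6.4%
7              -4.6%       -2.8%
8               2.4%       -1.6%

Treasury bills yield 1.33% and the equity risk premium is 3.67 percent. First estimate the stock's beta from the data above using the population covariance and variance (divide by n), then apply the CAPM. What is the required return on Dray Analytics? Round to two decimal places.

Mean R_i = (-7.9 − 12.0 − 10.8 + 7.4 + 7.6 + 9.6 − 4.6 + 2.4) / 8 = -1.0375%
Mean R_m = (-6.5 − 7.9 − 6.2 + 8.0 + 2.7 + 6.4 − 2.8 − 1.6) / 8 = -0.9875%
Σ(R_i − R̄_i)(R_m − R̄_m) = 355.1138  ⇒  Cov = 355.1138 / 8 = 44.3892
Σ(R_m − R̄_m)² = 257.9488  ⇒  Var(R_m) = 257.9488 / 8 = 32.2436
β = Cov / Var(R_m) = 44.3892 / 32.2436 = 1.3767
E(R) = R_f + β × MRP = 1.33% + 1.3767 × 3.67% = 6.38%

6.38%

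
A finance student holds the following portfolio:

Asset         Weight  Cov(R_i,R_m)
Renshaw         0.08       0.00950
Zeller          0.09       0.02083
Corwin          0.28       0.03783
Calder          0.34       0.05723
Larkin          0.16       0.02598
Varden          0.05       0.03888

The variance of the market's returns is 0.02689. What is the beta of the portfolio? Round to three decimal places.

1.442

β_Renshaw = 0.00950 / 0.02689 = 0.3533
β_Zeller = 0.02083 / 0.02689 = 0.7746
β_Corwin = 0.03783 / 0.02689 = 1.4068
β_Calder = 0.05723 / 0.02689 = 2.1283
β_Larkin = 0.02598 / 0.02689 = 0.9662
β_Varden = 0.03888 / 0.02689 = 1.4459
β_P = Σ w_i β_i = 0.08×0.3533 + 0.09×0.7746 + 0.28×1.4068 + 0.34×2.1283 + 0.16×0.9662 + 0.05×1.4459 = 1.4424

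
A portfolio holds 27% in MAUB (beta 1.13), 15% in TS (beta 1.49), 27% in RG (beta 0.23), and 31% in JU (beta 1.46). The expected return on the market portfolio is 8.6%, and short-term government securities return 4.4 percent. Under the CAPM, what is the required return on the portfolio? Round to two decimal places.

β_P = Σ w_i β_i = 0.27×1.13 + 0.15×1.49 + 0.27×0.23 + 0.31×1.46 = 1.0433
MRP = 8.6% − 4.4% = 4.20%
E(R_P) = R_f + β_P × MRP = 4.4% + 1.0433 × 4.2% = 8.78%

8.78%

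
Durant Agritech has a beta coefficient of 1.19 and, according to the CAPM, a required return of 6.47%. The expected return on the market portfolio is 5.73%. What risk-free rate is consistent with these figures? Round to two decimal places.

E(R) = R_f + β(E(R_m) − R_f) = R_f(1 − β) + β·E(R_m)
6.47% = R_f × (1 − 1.19) + 1.19 × 5.73%
6.47% = R_f × -0.19 + 6.8187%
R_f = (6.47% − 6.8187%) / -0.19 = 1.84%

1.84%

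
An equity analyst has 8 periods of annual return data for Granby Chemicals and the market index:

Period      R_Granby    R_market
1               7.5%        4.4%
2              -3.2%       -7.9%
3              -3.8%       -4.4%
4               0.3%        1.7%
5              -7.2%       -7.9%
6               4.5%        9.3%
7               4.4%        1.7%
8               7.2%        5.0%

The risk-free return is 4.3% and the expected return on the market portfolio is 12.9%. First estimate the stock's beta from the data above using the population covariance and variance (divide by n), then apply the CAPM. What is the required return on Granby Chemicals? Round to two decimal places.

Mean R_i = (7.5 − 3.2 − 3.8 + 0.3 − 7.2 + 4.5 + 4.4 + 7.2) / 8 = 1.2125%
Mean R_m = (4.4 − 7.9 − 4.4 + 1.7 − 7.9 + 9.3 + 1.7 + 5.0) / 8 = 0.2375%
Σ(R_i − R̄_i)(R_m − R̄_m) = 215.4163  ⇒  Cov = 215.4163 / 8 = 26.9270
Σ(R_m − R̄_m)² = 280.3588  ⇒  Var(R_m) = 280.3588 / 8 = 35.0449
β = Cov / Var(R_m) = 26.9270 / 35.0449 = 0.7684
MRP = 12.9% − 4.3% = 8.60%
E(R) = R_f + β × MRP = 4.3% + 0.7684 × 8.6% = 10.91%

10.91%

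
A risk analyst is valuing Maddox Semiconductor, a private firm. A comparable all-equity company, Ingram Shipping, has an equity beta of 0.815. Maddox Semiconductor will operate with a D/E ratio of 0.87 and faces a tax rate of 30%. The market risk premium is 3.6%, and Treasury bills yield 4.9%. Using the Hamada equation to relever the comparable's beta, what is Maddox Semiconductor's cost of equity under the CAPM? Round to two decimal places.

β_L = β_U × [1 + (1 − t)(D/E)] = 0.815 × [1 + (1 − 0.30) × 0.87]
    = 0.815 × [1 + 0.70 × 0.87] = 0.815 × 1.6090 = 1.3113
E(R) = R_f + β_L × MRP = 4.9% + 1.3113 × 3.6% = 9.62%

9.62%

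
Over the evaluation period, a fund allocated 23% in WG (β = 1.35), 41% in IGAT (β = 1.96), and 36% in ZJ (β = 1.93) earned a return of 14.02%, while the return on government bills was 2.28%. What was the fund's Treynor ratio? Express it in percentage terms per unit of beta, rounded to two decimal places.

β_P = 0.23×1.35 + 0.41×1.96 + 0.36×1.93 = 1.8089
Treynor = (R_P − R_f) / β_P = (14.02% − 2.28%) / 1.8089 = 11.74% / 1.8089 = 6.49%

6.49%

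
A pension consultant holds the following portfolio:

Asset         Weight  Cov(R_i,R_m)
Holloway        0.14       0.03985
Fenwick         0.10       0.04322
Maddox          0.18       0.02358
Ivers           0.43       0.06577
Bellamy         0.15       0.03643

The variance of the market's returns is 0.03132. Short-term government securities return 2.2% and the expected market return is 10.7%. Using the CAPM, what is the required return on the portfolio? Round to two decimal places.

β_Holloway = 0.03985 / 0.03132 = 1.2723
β_Fenwick = 0.04322 / 0.03132 = 1.3799
β_Maddox = 0.02358 / 0.03132 = 0.7529
β_Ivers = 0.06577 / 0.03132 = 2.0999
β_Bellamy = 0.03643 / 0.03132 = 1.1632
β_P = Σ w_i β_i = 0.14×1.2723 + 0.10×1.3799 + 0.18×0.7529 + 0.43×2.0999 + 0.15×1.1632 = 1.5291
MRP = 10.7% − 2.2% = 8.50%
E(R_P) = R_f + β_P × MRP = 2.2% + 1.5291 × 8.5% = 15.20%

15.20%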